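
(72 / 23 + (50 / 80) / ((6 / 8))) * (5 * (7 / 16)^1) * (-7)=-134015 / 2208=-60.70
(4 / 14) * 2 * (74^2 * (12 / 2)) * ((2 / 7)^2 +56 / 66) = 65887232 / 3773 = 17462.82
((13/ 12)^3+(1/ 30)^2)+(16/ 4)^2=746173/ 43200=17.27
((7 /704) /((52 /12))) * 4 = 0.01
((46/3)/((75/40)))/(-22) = -0.37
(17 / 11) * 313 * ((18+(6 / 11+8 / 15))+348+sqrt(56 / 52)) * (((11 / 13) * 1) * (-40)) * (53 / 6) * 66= -136647707072 / 39 - 124085720 * sqrt(182) / 169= -3513692732.91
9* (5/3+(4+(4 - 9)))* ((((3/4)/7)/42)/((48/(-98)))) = -1/32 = -0.03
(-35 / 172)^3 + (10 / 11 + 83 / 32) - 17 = -755947139 / 55972928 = -13.51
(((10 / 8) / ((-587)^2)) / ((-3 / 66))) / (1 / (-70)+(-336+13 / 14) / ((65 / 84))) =25025 / 135779826433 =0.00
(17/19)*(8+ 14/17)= 150/19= 7.89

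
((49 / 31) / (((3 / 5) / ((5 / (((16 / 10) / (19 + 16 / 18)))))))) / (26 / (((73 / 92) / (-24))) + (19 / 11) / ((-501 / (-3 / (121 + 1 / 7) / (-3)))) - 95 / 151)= -2353281891903250 / 11311680995802477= -0.21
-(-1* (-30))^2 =-900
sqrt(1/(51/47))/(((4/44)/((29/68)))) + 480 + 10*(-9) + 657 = 319*sqrt(2397)/3468 + 1047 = 1051.50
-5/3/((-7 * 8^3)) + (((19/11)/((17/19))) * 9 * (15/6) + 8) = 103419047/2010624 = 51.44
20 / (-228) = -5 / 57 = -0.09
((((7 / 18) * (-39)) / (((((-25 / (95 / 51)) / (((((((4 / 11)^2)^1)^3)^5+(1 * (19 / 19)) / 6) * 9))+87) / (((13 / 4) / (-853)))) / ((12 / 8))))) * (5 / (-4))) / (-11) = 0.00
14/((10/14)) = 98/5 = 19.60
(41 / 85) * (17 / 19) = 41 / 95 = 0.43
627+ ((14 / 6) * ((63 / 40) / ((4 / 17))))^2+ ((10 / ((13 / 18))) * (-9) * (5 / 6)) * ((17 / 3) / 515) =29815445139 / 34278400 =869.80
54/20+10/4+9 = 71/5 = 14.20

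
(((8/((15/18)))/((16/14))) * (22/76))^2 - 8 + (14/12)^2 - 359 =-116875079/324900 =-359.73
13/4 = 3.25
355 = 355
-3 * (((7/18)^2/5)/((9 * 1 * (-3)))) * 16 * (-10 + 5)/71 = -196/51759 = -0.00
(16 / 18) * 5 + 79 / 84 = 1357 / 252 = 5.38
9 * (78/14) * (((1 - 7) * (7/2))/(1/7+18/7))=-7371/19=-387.95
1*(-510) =-510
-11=-11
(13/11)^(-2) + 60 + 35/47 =488182/7943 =61.46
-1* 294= -294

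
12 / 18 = 2 / 3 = 0.67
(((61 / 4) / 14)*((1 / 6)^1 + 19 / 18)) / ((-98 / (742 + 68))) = -30195 / 2744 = -11.00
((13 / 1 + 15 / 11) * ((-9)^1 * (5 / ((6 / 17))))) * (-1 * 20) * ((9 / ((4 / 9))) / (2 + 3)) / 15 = 108783 / 11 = 9889.36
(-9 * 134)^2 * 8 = 11635488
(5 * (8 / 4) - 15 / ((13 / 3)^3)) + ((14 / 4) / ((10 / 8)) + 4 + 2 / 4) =376031 / 21970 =17.12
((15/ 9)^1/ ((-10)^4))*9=3/ 2000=0.00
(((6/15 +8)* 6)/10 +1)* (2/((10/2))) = 302/125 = 2.42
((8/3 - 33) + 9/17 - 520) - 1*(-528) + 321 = 15259/51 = 299.20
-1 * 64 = -64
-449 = -449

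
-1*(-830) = 830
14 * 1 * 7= 98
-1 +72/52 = 5/13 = 0.38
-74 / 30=-37 / 15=-2.47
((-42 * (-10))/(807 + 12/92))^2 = 13225/48841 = 0.27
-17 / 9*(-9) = 17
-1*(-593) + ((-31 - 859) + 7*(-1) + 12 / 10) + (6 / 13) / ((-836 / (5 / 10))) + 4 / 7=-114961809 / 380380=-302.23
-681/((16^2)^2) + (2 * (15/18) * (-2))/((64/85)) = -872443/196608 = -4.44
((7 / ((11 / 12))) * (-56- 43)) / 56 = -27 / 2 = -13.50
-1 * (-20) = 20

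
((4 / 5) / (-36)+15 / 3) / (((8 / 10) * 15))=0.41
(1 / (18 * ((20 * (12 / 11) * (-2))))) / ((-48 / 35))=0.00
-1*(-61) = 61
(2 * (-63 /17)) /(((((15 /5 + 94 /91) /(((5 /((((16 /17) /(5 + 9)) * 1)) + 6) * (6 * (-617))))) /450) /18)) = 27634674699450 /6239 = 4429343596.64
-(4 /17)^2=-16 /289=-0.06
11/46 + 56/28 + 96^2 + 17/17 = 424085/46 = 9219.24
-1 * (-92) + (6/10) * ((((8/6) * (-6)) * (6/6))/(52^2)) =155477/1690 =92.00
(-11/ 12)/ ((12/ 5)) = -55/ 144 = -0.38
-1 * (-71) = 71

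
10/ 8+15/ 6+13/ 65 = 79/ 20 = 3.95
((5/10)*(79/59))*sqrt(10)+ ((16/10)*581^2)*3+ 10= 79*sqrt(10)/118+ 8101514/5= 1620304.92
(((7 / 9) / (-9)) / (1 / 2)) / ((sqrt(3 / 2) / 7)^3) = -9604 * sqrt(6) / 729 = -32.27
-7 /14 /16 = -0.03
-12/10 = -6/5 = -1.20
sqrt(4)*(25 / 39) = 1.28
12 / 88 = 3 / 22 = 0.14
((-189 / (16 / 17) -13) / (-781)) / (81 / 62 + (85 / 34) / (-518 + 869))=0.21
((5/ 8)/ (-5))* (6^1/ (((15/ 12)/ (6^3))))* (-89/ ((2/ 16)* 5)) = 461376/ 25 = 18455.04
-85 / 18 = -4.72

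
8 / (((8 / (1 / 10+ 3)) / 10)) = 31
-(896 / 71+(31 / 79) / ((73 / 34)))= -5242066 / 409457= -12.80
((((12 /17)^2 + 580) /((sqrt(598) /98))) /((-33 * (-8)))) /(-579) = -2055109 * sqrt(598) /3302109954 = -0.02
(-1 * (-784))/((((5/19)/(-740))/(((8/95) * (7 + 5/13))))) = -89112576/65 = -1370962.71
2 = 2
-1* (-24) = 24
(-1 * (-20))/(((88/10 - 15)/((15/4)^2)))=-5625/124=-45.36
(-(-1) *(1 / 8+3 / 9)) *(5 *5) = 275 / 24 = 11.46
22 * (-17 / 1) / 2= -187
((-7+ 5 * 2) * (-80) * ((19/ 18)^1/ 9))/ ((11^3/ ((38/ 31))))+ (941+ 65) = 1120702402/ 1114047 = 1005.97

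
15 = 15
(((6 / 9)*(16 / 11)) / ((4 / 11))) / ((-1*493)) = -8 / 1479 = -0.01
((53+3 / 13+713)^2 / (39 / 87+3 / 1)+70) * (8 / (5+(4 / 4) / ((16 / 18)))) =6579673392 / 29575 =222474.16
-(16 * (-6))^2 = -9216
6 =6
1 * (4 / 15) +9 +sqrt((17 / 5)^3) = 17 * sqrt(85) / 25 +139 / 15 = 15.54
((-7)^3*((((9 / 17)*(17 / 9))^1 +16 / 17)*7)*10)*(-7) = 5546310 / 17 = 326253.53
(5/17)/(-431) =-5/7327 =-0.00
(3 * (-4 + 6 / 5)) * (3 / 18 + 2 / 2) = -49 / 5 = -9.80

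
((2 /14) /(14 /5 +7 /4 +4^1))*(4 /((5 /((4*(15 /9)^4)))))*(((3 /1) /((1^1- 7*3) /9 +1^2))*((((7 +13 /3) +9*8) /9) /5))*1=-2000000 /1066527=-1.88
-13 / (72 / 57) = -247 / 24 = -10.29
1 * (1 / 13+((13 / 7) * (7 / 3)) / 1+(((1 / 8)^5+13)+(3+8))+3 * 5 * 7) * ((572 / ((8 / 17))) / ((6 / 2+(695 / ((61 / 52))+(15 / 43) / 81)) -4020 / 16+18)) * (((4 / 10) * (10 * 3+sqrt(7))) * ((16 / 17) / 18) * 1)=305.68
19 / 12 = 1.58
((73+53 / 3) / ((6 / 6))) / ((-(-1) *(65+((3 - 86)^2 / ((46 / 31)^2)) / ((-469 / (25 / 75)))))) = 269933888 / 186898451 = 1.44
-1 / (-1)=1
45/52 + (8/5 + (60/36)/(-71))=135233/55380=2.44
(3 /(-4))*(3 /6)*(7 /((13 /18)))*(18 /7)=-243 /26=-9.35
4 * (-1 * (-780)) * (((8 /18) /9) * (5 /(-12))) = -5200 /81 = -64.20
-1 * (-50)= 50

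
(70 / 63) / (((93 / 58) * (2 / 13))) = 3770 / 837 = 4.50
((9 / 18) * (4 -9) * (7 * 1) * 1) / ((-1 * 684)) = 35 / 1368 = 0.03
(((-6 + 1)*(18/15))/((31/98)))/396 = -49/1023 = -0.05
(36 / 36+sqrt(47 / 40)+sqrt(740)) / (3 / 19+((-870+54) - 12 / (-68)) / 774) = -55556 *sqrt(185) / 24893 - 13889 *sqrt(470) / 248930 - 27778 / 24893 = -32.68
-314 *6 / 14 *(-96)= 90432 / 7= 12918.86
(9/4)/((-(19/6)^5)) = -17496/2476099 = -0.01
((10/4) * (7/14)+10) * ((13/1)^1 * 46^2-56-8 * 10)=307935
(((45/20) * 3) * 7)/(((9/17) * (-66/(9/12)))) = -357/352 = -1.01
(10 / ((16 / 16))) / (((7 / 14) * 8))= 5 / 2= 2.50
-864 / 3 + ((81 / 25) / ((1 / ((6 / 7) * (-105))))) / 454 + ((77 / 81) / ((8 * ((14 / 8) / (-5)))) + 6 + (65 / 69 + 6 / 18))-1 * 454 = -3111309869 / 4229010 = -735.71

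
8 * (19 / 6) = 76 / 3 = 25.33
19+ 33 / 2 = 35.50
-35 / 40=-7 / 8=-0.88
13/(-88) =-13/88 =-0.15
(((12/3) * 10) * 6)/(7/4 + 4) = 960/23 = 41.74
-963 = -963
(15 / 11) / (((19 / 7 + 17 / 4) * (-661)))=-28 / 94523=-0.00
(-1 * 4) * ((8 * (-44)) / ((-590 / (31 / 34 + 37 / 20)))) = -165264 / 25075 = -6.59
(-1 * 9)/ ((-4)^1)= 9/ 4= 2.25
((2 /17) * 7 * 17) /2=7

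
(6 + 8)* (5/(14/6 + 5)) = 105/11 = 9.55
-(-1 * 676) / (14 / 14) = 676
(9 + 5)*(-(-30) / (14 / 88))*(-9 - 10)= -50160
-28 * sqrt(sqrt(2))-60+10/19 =-1130/19-28 * 2^(1/4) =-92.77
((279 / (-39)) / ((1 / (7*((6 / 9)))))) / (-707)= 62 / 1313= 0.05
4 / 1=4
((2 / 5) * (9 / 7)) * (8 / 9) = 0.46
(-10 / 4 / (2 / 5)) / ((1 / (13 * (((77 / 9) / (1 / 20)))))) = -125125 / 9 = -13902.78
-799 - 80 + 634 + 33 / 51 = -4154 / 17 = -244.35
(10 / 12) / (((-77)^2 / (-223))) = -1115 / 35574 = -0.03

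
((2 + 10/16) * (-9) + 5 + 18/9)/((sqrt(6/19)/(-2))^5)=48013 * sqrt(114)/54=9493.31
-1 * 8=-8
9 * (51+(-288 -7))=-2196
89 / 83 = 1.07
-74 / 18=-4.11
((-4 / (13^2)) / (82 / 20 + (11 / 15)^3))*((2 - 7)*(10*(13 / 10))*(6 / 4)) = 202500 / 394381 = 0.51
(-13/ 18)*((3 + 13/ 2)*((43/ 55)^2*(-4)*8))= 3653624/ 27225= 134.20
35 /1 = 35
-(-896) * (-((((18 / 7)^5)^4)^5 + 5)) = -43098333750722163019194960354816601285455547865424047519015389181351151853504364678033667901665494950314441875802056218118320768 / 462068072803536855906378252728602401551029028414946485847699333055955922805275437143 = -93272693543245108931778000000000000000000000.00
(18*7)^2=15876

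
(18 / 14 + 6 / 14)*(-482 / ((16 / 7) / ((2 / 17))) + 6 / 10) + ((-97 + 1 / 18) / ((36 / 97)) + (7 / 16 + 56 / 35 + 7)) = -226458481 / 771120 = -293.67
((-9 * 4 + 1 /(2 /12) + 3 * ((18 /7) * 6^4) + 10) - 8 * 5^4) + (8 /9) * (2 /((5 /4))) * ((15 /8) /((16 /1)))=4977.88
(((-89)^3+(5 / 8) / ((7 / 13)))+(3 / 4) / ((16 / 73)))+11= -315819131 / 448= -704953.42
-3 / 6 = -1 / 2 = -0.50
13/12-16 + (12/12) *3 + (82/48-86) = -2309/24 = -96.21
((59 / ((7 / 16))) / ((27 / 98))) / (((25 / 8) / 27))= 105728 / 25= 4229.12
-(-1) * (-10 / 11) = -10 / 11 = -0.91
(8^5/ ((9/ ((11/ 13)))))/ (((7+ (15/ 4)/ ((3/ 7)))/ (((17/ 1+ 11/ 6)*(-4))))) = -325844992/ 22113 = -14735.45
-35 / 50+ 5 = 43 / 10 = 4.30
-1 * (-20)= 20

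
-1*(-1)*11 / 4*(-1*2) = -11 / 2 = -5.50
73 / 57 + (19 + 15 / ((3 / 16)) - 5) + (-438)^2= 10940539 / 57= 191939.28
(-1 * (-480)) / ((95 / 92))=8832 / 19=464.84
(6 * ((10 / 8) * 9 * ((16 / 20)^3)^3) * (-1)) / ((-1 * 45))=393216 / 1953125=0.20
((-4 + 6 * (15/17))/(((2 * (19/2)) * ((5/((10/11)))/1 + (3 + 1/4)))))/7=88/79135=0.00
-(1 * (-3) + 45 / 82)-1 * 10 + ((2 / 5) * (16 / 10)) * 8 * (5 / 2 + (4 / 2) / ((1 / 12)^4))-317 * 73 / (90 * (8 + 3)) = 21545021459 / 101475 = 212318.52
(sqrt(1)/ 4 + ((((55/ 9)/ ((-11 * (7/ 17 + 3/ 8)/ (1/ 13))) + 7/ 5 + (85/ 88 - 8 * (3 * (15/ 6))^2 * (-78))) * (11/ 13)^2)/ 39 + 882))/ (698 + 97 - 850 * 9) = -5038792066279/ 22624990291800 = -0.22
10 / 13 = 0.77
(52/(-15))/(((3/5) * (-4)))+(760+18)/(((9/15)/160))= 1867213/9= 207468.11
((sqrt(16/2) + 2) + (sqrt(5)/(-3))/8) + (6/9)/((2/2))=5.40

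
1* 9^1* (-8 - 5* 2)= -162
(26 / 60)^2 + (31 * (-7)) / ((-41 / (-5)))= -969571 / 36900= -26.28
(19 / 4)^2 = 361 / 16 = 22.56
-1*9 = -9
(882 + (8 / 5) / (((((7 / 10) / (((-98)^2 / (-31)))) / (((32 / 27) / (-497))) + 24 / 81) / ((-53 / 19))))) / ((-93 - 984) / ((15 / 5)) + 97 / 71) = -415984116975 / 169362485912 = -2.46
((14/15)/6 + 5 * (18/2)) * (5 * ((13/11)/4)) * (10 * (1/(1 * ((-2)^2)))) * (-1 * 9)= -16510/11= -1500.91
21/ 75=7/ 25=0.28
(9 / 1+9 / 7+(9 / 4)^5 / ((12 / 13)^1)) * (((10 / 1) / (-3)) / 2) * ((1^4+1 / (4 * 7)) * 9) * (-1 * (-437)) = -396550526175 / 802816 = -493949.46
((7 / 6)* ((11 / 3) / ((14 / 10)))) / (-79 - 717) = -55 / 14328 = -0.00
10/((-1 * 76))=-5/38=-0.13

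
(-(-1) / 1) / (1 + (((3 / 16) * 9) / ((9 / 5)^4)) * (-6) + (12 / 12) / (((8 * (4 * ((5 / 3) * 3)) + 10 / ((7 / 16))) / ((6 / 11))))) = 570240 / 21941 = 25.99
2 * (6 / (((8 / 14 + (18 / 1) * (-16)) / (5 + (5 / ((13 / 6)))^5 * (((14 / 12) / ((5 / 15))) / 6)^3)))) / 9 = -93518635 / 1120562274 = -0.08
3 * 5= 15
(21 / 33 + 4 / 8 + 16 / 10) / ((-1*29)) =-301 / 3190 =-0.09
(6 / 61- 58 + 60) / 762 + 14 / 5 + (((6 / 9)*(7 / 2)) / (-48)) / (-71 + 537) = 7284852247 / 2599273440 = 2.80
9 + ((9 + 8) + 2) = 28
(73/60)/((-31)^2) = 73/57660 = 0.00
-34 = -34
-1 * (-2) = 2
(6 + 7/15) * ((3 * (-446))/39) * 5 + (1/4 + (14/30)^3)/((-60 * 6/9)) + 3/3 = -7780201711/7020000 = -1108.29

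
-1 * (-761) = 761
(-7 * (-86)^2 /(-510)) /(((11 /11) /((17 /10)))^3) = 3740527 /7500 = 498.74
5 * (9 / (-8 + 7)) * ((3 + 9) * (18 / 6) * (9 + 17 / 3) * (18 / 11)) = -38880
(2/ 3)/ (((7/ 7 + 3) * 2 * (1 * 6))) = 1/ 72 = 0.01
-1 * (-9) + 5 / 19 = 176 / 19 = 9.26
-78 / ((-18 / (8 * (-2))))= -208 / 3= -69.33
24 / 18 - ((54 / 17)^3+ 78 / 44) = -32.49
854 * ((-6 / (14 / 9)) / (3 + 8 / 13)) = -42822 / 47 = -911.11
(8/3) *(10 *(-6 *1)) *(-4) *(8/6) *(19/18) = 24320/27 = 900.74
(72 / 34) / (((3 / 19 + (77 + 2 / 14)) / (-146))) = -233016 / 58259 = -4.00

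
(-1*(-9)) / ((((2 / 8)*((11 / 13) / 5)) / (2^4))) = 37440 / 11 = 3403.64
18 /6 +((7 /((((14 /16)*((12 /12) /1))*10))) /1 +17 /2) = 12.30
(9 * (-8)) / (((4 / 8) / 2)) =-288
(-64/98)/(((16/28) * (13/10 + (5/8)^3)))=-20480/27671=-0.74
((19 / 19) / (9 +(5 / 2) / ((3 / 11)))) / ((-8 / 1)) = -3 / 436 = -0.01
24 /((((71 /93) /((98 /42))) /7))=36456 /71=513.46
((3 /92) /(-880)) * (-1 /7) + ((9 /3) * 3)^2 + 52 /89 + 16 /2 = 89.58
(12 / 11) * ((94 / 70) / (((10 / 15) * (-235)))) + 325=625607 / 1925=324.99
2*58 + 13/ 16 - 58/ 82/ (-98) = 3755053/ 32144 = 116.82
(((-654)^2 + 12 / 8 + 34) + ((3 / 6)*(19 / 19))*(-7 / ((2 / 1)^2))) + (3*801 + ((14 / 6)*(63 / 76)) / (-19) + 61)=1242459543 / 2888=430214.52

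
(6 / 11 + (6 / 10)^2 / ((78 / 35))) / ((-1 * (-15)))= 337 / 7150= 0.05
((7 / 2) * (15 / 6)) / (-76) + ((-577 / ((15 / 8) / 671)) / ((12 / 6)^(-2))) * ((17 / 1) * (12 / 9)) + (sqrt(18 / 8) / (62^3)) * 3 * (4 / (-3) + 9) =-3814924052697859 / 203770440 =-18721675.49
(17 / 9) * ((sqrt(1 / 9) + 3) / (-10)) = -17 / 27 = -0.63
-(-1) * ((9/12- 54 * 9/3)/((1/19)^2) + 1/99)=-23051651/396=-58211.24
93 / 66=31 / 22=1.41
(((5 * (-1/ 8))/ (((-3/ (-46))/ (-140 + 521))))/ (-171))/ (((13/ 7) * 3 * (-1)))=-102235/ 26676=-3.83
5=5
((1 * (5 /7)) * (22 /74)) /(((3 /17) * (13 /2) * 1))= 1870 /10101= 0.19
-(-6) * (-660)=-3960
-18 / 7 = -2.57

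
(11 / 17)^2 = 121 / 289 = 0.42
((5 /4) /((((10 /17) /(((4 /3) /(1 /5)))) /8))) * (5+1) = 680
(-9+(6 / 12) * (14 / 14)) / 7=-17 / 14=-1.21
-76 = -76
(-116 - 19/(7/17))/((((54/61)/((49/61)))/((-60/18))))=39725/81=490.43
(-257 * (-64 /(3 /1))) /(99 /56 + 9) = 921088 /1809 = 509.17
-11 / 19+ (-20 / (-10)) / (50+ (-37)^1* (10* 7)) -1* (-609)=14681181 / 24130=608.42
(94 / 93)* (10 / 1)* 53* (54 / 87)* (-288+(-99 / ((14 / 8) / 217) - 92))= -3783131520 / 899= -4208155.19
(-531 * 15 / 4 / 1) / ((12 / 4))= -2655 / 4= -663.75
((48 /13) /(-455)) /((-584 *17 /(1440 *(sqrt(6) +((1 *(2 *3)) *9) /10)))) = 0.01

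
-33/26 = -1.27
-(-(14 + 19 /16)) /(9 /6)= 81 /8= 10.12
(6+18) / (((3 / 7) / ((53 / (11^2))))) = 2968 / 121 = 24.53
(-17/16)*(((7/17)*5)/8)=-35/128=-0.27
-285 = -285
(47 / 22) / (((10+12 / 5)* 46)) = 235 / 62744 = 0.00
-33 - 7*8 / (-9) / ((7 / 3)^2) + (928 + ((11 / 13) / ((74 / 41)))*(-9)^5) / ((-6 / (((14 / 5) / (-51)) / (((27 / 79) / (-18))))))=99387034588 / 7727265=12861.86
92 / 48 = 23 / 12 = 1.92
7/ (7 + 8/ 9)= 63/ 71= 0.89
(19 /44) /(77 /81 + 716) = 1539 /2555212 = 0.00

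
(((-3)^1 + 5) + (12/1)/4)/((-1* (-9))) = 5/9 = 0.56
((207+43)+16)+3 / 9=799 / 3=266.33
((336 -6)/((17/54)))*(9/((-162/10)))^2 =5500/17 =323.53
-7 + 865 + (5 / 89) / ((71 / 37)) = 5421887 / 6319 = 858.03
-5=-5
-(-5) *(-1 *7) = -35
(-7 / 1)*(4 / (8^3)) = -0.05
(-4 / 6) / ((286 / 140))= -140 / 429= -0.33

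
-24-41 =-65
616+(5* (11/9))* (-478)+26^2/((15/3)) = -97646/45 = -2169.91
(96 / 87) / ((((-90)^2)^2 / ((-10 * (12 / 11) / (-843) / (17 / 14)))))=224 / 1249758142875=0.00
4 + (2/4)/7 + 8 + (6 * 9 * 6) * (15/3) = 22849/14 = 1632.07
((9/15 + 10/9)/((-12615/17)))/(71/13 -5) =-17017/3406050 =-0.00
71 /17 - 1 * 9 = -82 /17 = -4.82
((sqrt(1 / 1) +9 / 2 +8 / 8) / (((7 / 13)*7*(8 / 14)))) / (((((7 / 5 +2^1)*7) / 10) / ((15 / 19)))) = 63375 / 63308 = 1.00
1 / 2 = 0.50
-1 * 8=-8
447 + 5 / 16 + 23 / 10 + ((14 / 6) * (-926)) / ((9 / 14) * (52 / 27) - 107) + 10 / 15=250906567 / 533040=470.71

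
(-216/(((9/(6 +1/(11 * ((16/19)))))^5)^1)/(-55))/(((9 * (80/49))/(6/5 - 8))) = -9567033829609375/36563462560677888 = -0.26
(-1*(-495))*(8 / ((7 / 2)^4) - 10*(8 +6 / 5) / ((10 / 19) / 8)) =-1661928048 / 2401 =-692181.61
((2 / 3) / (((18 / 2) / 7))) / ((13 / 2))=0.08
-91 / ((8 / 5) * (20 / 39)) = -3549 / 32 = -110.91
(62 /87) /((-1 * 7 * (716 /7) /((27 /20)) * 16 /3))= -837 /3322240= -0.00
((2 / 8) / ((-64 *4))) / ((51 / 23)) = -23 / 52224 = -0.00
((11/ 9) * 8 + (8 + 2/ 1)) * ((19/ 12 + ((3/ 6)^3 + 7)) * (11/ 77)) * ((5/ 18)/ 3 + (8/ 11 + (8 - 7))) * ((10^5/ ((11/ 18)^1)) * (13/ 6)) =297045287500/ 18711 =15875436.24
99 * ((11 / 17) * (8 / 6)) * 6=8712 / 17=512.47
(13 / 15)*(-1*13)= -169 / 15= -11.27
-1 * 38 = -38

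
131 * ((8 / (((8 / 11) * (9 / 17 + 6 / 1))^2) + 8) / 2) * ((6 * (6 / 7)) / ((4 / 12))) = 323640609 / 38332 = 8443.09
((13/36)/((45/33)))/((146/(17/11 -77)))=-1079/7884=-0.14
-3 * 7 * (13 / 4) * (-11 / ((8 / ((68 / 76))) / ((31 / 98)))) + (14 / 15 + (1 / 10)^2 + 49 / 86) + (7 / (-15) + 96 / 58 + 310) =270081408463 / 796084800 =339.26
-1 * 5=-5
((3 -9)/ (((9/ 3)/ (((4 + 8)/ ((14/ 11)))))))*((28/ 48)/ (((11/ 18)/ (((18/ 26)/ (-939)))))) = 54/ 4069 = 0.01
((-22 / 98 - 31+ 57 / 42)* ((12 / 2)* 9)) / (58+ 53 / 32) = -2528928 / 93541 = -27.04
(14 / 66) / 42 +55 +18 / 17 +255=311.06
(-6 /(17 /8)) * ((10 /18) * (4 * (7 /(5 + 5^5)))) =-224 /15963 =-0.01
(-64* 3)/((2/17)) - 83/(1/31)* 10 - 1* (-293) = -27069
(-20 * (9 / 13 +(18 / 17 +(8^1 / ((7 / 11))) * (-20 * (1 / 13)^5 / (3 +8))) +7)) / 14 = -3866560980 / 309287069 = -12.50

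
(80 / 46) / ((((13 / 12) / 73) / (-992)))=-34759680 / 299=-116253.11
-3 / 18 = -1 / 6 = -0.17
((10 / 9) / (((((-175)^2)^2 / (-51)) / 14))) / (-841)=68 / 67608515625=0.00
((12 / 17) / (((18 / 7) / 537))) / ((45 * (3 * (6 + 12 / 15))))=1253 / 7803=0.16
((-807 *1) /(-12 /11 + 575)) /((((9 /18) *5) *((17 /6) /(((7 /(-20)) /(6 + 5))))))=16947 /2683025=0.01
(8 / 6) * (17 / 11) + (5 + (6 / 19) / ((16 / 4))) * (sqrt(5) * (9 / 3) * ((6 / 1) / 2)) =68 / 33 + 1737 * sqrt(5) / 38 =104.27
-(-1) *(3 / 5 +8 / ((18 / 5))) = 127 / 45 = 2.82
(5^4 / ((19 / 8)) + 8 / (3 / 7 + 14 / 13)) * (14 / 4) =2445912 / 2603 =939.65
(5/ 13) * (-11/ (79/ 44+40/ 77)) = -16940/ 9269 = -1.83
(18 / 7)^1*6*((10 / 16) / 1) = 135 / 14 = 9.64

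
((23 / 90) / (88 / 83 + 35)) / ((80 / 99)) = 20999 / 2394400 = 0.01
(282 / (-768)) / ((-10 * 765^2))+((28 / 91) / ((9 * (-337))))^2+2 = 28754734224382567 / 14377366587168000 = 2.00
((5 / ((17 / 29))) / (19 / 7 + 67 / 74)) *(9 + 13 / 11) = 1682464 / 70125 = 23.99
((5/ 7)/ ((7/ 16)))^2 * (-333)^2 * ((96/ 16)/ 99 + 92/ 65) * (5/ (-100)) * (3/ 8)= -2808596592/ 343343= -8180.15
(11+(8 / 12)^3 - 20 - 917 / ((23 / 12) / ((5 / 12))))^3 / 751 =-2156689088000000 / 179851778811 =-11991.48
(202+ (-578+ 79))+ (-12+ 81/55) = -16914/55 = -307.53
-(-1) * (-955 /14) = -955 /14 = -68.21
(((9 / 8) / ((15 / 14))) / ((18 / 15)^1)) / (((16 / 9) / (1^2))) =63 / 128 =0.49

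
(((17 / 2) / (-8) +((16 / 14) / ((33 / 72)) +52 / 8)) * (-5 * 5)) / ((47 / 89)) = -21740475 / 57904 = -375.46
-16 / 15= -1.07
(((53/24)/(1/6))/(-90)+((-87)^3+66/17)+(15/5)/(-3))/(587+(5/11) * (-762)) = -44330237831/16199640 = -2736.50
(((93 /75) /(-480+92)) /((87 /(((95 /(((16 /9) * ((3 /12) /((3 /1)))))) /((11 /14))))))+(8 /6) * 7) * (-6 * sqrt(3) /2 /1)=-34544839 * sqrt(3) /1237720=-48.34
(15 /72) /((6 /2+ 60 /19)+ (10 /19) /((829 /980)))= 78755 /2563032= 0.03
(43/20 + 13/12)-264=-7823/30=-260.77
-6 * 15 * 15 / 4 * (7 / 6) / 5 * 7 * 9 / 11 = -19845 / 44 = -451.02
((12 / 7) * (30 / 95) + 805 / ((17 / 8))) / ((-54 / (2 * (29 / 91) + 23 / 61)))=-804992744 / 112957299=-7.13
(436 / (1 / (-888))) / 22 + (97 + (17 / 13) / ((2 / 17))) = -5002263 / 286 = -17490.43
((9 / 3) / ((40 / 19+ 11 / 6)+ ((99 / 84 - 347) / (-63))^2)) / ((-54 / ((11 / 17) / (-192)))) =1505427 / 273945871000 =0.00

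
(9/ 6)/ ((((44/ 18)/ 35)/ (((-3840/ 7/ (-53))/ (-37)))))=-129600/ 21571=-6.01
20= 20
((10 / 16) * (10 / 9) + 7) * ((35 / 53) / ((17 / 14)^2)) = 475055 / 137853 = 3.45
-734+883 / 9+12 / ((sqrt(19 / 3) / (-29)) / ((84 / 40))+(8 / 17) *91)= -843316357160383 / 1326785486877+5280030 *sqrt(57) / 147420609653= -635.61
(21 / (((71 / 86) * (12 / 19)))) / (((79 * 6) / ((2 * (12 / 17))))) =11438 / 95353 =0.12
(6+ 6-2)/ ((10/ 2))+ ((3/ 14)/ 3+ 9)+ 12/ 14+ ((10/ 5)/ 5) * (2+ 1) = 919/ 70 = 13.13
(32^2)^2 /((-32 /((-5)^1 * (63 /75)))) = 688128 /5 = 137625.60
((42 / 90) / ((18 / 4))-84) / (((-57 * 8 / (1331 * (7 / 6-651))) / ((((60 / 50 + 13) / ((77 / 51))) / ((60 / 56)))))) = -3224723163739 / 2308500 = -1396891.13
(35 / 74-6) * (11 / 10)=-4499 / 740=-6.08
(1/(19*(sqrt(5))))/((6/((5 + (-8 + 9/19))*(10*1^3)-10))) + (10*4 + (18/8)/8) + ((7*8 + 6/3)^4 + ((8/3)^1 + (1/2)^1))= 1086387787/96-67*sqrt(5)/1083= 11316539.31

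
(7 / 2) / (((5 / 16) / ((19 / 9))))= 23.64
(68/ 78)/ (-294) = -17/ 5733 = -0.00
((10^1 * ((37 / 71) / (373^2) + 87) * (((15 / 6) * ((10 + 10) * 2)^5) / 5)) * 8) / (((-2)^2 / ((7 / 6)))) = 3080089134080000000 / 29634477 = 103936004474.79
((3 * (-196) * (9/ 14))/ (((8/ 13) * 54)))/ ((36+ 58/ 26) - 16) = -1183/ 2312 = -0.51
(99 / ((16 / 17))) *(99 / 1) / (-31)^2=166617 / 15376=10.84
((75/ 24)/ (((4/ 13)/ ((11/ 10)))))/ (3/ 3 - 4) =-715/ 192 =-3.72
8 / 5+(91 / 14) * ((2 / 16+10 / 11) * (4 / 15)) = 2239 / 660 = 3.39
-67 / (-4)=16.75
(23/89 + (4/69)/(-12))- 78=-1432322/18423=-77.75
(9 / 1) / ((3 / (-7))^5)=-16807 / 27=-622.48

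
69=69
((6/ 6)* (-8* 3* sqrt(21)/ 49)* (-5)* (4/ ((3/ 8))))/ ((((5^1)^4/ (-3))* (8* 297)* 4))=-8* sqrt(21)/ 606375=-0.00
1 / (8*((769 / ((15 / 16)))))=15 / 98432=0.00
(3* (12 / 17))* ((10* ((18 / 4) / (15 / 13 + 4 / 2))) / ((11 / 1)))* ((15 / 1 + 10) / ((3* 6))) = 29250 / 7667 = 3.82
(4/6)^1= 2/3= 0.67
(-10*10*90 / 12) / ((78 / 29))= -3625 / 13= -278.85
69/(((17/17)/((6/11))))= 37.64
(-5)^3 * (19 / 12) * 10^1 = -11875 / 6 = -1979.17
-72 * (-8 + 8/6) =480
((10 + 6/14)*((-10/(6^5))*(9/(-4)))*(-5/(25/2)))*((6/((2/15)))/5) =-73/672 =-0.11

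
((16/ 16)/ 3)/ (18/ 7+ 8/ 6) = 7/ 82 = 0.09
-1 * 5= -5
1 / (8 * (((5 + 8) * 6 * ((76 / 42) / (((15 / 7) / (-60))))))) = -1 / 31616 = -0.00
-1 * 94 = -94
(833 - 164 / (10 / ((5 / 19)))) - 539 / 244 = 3831539 / 4636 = 826.48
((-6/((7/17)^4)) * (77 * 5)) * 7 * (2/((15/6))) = -449990.69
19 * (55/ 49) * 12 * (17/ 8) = 53295/ 98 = 543.83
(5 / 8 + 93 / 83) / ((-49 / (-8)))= 1159 / 4067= 0.28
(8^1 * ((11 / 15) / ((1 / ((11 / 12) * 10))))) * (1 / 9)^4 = 484 / 59049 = 0.01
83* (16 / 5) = 1328 / 5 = 265.60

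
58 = 58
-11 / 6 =-1.83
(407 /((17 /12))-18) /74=2289 /629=3.64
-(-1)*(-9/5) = -9/5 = -1.80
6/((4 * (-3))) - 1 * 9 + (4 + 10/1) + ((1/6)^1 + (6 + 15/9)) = 12.33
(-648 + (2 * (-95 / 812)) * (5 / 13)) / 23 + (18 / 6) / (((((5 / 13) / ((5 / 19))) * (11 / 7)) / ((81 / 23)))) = -598196957 / 25371346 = -23.58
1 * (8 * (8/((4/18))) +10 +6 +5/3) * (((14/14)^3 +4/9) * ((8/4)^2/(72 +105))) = 47684/4779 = 9.98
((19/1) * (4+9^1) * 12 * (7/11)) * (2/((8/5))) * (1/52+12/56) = 24225/44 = 550.57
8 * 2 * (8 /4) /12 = 2.67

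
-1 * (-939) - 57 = 882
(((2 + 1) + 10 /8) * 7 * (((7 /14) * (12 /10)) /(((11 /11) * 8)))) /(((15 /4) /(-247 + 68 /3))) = -80087 /600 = -133.48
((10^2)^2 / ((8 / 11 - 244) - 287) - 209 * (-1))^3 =1364295955675655673 / 198461344537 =6874366.18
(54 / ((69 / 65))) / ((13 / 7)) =630 / 23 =27.39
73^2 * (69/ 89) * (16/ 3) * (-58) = -1278001.98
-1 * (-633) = 633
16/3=5.33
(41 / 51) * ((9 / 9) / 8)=41 / 408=0.10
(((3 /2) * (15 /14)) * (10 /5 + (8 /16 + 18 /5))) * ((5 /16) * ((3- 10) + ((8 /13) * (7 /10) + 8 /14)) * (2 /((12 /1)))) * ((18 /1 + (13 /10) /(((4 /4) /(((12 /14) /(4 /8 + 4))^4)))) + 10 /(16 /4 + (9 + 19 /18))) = -383193847624439 /6686453854080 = -57.31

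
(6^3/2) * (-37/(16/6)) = -2997/2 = -1498.50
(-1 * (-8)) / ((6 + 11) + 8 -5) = 2 / 5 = 0.40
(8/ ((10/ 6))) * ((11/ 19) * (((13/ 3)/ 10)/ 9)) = 572/ 4275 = 0.13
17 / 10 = 1.70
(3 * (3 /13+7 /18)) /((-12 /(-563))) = 81635 /936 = 87.22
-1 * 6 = -6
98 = 98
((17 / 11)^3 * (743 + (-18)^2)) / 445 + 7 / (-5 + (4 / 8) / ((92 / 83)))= 7.31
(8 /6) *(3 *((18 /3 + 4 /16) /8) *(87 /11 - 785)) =-53425 /22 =-2428.41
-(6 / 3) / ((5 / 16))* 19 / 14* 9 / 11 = -2736 / 385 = -7.11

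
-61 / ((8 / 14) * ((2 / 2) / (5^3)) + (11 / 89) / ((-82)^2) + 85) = -31941521500 / 44511080869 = -0.72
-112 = -112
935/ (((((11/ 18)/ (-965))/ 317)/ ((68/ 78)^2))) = -60116450600/ 169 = -355718642.60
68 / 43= 1.58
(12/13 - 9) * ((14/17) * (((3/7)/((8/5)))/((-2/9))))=14175/1768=8.02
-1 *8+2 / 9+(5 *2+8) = 10.22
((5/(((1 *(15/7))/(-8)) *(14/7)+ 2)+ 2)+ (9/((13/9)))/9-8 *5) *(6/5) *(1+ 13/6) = -68647/533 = -128.79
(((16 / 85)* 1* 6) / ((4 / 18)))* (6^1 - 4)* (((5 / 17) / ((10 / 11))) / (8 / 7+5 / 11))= 121968 / 59245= 2.06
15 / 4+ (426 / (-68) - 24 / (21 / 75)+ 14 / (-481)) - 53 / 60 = -153070991 / 1717170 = -89.14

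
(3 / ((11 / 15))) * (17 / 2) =765 / 22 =34.77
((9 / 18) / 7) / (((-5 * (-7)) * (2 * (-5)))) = -1 / 4900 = -0.00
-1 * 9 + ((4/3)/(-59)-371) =-67264/177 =-380.02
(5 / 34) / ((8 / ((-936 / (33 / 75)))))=-39.10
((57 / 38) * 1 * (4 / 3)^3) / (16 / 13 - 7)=-416 / 675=-0.62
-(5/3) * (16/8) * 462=-1540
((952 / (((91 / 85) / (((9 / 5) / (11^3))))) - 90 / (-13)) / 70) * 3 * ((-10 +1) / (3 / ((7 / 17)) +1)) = -1898073 / 5017870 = -0.38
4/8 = 1/2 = 0.50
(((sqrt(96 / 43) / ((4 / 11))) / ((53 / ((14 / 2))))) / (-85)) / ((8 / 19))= -0.02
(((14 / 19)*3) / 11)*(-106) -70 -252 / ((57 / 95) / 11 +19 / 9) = -207.66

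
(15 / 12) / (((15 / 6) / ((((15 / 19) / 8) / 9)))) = 5 / 912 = 0.01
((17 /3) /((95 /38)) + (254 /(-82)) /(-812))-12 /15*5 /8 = 884143 /499380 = 1.77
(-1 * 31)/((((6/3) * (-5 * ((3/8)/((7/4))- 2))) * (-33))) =217/4125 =0.05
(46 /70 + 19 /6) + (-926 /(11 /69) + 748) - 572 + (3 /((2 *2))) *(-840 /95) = -247335653 /43890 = -5635.35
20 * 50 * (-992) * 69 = -68448000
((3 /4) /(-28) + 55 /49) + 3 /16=503 /392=1.28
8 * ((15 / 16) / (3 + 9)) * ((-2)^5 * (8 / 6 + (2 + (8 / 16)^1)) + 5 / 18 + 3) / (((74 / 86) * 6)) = -462035 / 31968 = -14.45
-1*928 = -928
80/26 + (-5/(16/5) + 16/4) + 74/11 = 28009/2288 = 12.24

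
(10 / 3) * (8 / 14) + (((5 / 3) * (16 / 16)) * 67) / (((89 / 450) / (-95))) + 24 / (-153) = -568057738 / 10591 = -53635.89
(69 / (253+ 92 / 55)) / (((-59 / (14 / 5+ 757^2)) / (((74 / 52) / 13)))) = -1166160413 / 4048226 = -288.07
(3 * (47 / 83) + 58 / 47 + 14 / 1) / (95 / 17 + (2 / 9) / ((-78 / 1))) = 394150185 / 130012528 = 3.03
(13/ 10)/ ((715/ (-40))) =-4/ 55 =-0.07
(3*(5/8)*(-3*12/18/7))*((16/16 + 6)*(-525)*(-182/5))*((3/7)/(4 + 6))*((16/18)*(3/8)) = -4095/4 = -1023.75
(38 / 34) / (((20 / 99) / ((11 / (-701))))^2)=22532499 / 3341526800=0.01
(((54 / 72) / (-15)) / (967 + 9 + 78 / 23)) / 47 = -23 / 21174440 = -0.00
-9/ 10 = -0.90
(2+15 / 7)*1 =4.14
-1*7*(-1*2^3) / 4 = 14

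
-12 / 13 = -0.92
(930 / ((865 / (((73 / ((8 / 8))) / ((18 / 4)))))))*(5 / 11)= 45260 / 5709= 7.93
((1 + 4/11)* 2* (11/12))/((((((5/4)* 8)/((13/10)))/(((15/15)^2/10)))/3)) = 39/400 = 0.10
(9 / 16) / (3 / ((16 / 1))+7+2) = 3 / 49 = 0.06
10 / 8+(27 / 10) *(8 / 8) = 79 / 20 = 3.95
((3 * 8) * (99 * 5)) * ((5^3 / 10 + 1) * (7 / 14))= 80190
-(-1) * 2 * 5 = 10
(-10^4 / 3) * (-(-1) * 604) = -6040000 / 3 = -2013333.33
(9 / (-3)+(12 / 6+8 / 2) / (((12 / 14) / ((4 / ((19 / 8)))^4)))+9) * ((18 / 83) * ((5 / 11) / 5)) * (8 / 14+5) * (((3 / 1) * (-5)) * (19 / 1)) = -85524217740 / 43835869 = -1951.01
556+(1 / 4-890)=-1335 / 4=-333.75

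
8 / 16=1 / 2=0.50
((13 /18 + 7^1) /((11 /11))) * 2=139 /9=15.44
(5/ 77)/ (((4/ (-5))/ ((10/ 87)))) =-125/ 13398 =-0.01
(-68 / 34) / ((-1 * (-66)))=-1 / 33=-0.03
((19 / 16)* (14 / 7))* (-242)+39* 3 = -1831 / 4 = -457.75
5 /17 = 0.29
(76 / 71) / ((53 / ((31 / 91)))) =2356 / 342433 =0.01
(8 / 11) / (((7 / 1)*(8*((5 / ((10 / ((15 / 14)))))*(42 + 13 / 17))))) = 68 / 119955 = 0.00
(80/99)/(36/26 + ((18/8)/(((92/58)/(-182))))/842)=0.75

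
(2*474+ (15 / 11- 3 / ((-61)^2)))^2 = 1509972919056900 / 1675346761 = 901289.78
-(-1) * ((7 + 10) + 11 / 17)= 300 / 17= 17.65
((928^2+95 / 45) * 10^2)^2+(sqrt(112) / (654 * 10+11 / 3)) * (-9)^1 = 600729629556250000 / 81-108 * sqrt(7) / 19631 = 7416415179706790.11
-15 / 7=-2.14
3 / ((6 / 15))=15 / 2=7.50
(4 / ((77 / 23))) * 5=460 / 77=5.97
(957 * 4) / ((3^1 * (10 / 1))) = 127.60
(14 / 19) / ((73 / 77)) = 1078 / 1387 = 0.78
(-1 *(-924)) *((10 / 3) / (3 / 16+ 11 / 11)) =49280 / 19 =2593.68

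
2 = 2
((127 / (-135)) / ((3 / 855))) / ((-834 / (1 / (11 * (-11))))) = -2413 / 908226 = -0.00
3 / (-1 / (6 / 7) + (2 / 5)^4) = -11250 / 4279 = -2.63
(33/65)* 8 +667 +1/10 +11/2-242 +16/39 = 84839/195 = 435.07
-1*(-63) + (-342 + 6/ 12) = -557/ 2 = -278.50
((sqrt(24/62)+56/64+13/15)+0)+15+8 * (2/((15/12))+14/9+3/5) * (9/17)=2 * sqrt(93)/31+66601/2040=33.27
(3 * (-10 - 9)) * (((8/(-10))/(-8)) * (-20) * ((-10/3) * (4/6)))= -760/3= -253.33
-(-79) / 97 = 79 / 97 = 0.81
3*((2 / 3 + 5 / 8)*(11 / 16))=2.66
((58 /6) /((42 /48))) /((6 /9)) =116 /7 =16.57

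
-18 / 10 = -9 / 5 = -1.80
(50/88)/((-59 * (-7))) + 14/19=254883/345268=0.74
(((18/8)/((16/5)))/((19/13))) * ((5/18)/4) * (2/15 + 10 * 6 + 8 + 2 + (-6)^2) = 12935/3648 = 3.55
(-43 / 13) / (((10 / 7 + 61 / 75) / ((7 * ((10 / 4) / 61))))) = -790125 / 1866722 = -0.42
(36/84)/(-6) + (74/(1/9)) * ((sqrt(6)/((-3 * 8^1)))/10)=-111 * sqrt(6)/40 - 1/14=-6.87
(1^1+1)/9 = 2/9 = 0.22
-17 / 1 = -17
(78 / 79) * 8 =624 / 79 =7.90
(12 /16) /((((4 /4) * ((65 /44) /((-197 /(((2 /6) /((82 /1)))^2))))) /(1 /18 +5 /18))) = -131138172 /65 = -2017510.34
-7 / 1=-7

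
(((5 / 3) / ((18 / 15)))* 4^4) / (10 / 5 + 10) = 29.63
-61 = -61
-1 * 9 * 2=-18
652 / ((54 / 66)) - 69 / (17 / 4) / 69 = 121888 / 153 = 796.65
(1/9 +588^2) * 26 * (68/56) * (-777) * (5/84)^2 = -636108659225/21168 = -30050484.66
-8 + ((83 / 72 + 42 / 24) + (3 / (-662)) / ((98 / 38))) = -5954425 / 1167768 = -5.10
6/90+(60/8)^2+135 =11479/60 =191.32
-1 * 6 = -6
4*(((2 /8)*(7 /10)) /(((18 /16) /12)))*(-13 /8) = -182 /15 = -12.13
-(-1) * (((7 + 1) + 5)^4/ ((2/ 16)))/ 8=28561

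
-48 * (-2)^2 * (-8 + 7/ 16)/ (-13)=-1452/ 13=-111.69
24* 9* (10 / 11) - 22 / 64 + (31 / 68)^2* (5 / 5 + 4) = 20046421 / 101728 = 197.06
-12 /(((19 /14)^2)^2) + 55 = 6706663 /130321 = 51.46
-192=-192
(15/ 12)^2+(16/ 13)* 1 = 581/ 208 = 2.79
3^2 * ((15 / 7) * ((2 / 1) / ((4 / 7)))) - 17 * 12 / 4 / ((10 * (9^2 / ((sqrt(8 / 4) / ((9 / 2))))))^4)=7943330713527989 / 117678973533750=67.50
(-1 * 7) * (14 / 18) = -49 / 9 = -5.44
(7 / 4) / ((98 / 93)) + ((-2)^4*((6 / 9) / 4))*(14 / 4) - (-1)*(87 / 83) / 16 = 308429 / 27888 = 11.06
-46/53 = -0.87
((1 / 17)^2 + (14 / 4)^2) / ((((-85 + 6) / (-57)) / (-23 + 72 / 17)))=-257562195 / 1552508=-165.90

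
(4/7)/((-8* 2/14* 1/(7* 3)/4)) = -42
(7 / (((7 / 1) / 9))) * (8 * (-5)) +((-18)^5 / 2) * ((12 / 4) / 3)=-945144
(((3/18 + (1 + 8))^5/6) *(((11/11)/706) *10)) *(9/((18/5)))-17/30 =62817219323/164695680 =381.41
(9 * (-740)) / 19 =-6660 / 19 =-350.53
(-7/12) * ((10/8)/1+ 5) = -175/48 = -3.65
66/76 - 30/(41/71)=-79587/1558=-51.08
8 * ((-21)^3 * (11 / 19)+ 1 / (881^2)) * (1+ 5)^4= -819780105494016 / 14747059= -55589396.20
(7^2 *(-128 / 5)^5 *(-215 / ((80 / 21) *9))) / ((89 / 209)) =6619706391789568 / 834375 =7933730507.01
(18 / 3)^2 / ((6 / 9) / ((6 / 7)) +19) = 162 / 89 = 1.82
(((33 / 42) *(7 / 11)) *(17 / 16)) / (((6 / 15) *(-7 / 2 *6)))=-85 / 1344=-0.06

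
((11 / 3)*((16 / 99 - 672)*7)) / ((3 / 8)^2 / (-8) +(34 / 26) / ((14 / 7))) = -442703872 / 16335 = -27101.55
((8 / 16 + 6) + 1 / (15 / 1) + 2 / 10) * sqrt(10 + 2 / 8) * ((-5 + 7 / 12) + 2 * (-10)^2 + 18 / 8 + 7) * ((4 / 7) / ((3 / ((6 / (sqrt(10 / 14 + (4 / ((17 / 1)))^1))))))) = 5204.31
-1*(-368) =368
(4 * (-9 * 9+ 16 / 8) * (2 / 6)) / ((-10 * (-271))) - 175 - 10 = -752183 / 4065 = -185.04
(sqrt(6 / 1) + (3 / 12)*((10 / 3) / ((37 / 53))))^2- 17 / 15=265*sqrt(6) / 111 + 1550369 / 246420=12.14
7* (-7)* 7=-343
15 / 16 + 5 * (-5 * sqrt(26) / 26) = 15 / 16 -25 * sqrt(26) / 26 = -3.97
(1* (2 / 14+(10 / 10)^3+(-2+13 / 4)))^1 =67 / 28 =2.39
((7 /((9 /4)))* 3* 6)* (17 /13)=952 /13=73.23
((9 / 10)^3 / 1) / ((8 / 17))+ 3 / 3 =20393 / 8000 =2.55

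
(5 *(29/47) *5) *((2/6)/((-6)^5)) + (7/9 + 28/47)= 1505227/1096416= 1.37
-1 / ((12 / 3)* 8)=-1 / 32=-0.03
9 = 9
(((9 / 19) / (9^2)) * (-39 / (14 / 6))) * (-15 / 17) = 195 / 2261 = 0.09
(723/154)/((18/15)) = 1205/308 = 3.91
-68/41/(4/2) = -34/41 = -0.83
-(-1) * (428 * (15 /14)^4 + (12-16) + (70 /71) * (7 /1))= 386576549 /681884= 566.92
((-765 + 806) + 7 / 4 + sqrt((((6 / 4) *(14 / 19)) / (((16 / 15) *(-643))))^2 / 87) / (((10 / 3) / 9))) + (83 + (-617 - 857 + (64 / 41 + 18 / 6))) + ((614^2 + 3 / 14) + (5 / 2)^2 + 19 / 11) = 567 *sqrt(87) / 11337376 + 2371920413 / 6314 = 375660.50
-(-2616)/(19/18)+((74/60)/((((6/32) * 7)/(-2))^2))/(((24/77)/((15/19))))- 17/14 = 17842639/7182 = 2484.36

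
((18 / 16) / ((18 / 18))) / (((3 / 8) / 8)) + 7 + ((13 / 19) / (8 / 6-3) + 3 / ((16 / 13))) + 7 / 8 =33.90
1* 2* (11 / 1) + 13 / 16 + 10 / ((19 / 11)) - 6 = 6871 / 304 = 22.60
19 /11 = 1.73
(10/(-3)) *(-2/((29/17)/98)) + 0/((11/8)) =33320/87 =382.99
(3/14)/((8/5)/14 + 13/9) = 0.14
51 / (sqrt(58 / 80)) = 102*sqrt(290) / 29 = 59.90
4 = 4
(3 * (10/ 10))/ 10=3/ 10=0.30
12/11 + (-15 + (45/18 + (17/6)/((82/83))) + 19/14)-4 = -423697/37884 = -11.18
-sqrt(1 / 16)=-1 / 4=-0.25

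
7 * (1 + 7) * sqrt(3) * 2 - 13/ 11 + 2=9/ 11 + 112 * sqrt(3)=194.81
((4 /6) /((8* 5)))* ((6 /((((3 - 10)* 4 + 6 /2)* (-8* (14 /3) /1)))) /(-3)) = -1 /28000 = -0.00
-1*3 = -3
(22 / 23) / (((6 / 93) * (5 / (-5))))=-341 / 23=-14.83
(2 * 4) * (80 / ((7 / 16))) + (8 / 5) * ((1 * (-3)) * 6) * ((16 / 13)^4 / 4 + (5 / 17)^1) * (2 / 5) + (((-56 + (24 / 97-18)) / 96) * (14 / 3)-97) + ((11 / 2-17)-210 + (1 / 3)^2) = 671094353562923 / 593423321400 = 1130.89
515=515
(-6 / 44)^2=9 / 484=0.02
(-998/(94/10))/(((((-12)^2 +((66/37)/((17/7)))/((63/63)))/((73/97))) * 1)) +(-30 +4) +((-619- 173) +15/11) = -1865422422008/2282732331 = -817.19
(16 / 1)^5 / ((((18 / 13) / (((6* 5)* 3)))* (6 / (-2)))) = -68157440 / 3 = -22719146.67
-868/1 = -868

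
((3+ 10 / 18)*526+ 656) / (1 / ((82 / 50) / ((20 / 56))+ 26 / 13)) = 18734464 / 1125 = 16652.86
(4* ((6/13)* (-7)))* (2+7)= -1512/13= -116.31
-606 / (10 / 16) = -4848 / 5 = -969.60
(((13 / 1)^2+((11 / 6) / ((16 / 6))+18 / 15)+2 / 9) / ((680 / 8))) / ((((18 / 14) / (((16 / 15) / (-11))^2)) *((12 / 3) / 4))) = 811664 / 55130625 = 0.01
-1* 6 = -6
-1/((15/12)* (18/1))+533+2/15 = 23989/45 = 533.09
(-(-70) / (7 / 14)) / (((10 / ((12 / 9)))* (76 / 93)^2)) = 20181 / 722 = 27.95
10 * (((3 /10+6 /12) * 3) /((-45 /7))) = -56 /15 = -3.73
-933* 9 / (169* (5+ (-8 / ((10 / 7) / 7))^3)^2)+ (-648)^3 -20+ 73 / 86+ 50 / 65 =-24907607881252038139993729 / 91539170588290646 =-272097810.38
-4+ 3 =-1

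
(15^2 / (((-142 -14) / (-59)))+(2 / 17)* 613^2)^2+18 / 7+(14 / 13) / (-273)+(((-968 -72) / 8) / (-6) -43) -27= 10731908107104823 / 5470192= 1961888743.05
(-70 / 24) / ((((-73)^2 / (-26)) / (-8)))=-1820 / 15987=-0.11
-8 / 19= -0.42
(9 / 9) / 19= 1 / 19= 0.05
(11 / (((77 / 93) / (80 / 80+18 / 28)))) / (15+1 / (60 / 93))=21390 / 16219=1.32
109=109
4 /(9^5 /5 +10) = 20 /59099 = 0.00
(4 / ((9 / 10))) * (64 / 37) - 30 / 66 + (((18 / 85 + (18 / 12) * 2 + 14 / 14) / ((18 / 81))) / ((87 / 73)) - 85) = -558586637 / 9029295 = -61.86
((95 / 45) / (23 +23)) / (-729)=-19 / 301806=-0.00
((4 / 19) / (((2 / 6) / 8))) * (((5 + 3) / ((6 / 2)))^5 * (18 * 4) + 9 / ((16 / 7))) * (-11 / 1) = -92312110 / 171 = -539836.90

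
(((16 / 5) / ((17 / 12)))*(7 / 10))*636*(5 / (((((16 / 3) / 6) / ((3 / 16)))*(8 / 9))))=1193.20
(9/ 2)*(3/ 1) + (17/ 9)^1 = 277/ 18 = 15.39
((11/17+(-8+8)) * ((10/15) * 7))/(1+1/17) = 2.85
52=52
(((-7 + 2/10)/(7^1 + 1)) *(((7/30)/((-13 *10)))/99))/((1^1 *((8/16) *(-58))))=-119/223938000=-0.00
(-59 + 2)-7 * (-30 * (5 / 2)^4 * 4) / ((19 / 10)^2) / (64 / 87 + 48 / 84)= 990950979 / 143678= 6897.03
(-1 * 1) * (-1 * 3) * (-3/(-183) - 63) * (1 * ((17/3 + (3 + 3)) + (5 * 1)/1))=-192100/61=-3149.18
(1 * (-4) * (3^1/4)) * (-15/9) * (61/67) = 305/67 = 4.55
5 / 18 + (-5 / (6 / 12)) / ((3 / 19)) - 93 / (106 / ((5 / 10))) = -121147 / 1908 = -63.49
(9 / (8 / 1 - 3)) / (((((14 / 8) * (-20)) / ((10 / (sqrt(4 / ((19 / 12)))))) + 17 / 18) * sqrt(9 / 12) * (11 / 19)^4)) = -10640449008 * sqrt(19) / 13544462305 - 4546117764 * sqrt(3) / 13544462305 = -4.01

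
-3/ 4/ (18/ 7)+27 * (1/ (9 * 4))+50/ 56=227/ 168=1.35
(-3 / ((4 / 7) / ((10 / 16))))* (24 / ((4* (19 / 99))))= -31185 / 304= -102.58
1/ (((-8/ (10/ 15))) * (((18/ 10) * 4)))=-5/ 432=-0.01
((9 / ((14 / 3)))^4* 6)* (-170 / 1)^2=11518983675 / 4802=2398788.77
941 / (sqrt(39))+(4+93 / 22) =181 / 22+941*sqrt(39) / 39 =158.91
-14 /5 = -2.80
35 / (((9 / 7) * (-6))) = -245 / 54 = -4.54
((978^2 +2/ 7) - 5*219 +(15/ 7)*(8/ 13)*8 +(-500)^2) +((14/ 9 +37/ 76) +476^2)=89132031011/ 62244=1431977.88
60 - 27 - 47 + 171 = 157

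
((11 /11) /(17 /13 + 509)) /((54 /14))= 91 /179118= 0.00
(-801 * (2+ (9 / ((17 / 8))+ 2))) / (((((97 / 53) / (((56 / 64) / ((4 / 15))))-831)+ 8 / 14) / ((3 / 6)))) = 312029550 / 78509927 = 3.97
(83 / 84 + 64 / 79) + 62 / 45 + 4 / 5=395771 / 99540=3.98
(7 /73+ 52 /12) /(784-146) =485 /69861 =0.01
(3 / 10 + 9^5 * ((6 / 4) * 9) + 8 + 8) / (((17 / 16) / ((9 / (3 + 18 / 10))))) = 23915334 / 17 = 1406784.35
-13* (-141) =1833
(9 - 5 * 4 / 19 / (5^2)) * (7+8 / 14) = 45103 / 665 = 67.82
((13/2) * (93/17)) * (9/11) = 29.09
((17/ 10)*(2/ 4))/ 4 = 17/ 80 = 0.21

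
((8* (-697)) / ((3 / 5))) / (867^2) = -1640 / 132651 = -0.01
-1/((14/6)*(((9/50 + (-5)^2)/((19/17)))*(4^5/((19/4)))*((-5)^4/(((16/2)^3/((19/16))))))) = -228/3745525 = -0.00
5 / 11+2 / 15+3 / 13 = 1756 / 2145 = 0.82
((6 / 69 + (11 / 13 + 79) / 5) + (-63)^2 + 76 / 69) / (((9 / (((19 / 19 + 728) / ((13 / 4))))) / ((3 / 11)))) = 27094.72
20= 20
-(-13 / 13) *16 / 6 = 8 / 3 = 2.67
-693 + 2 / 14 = -4850 / 7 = -692.86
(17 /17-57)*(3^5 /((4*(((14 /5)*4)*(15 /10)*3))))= -135 /2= -67.50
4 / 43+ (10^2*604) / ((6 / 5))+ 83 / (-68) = 441514109 / 8772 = 50332.21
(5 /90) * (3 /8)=1 /48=0.02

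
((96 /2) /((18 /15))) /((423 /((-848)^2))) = 68000.38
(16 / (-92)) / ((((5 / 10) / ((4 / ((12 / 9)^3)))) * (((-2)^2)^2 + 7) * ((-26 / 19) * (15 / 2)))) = 171 / 68770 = 0.00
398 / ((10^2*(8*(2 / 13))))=2587 / 800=3.23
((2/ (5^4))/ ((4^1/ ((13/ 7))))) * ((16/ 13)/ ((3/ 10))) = 16/ 2625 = 0.01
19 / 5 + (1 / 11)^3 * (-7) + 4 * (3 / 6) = 38564 / 6655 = 5.79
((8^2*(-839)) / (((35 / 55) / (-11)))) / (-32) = -203038 / 7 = -29005.43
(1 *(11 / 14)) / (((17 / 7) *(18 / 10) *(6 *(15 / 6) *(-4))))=-11 / 3672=-0.00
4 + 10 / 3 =22 / 3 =7.33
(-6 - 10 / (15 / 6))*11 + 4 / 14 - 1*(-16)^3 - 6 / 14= 27901 / 7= 3985.86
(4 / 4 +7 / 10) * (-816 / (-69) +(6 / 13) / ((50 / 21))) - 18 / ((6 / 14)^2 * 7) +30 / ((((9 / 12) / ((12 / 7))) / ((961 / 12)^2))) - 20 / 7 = 690337562093 / 1569750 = 439775.48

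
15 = 15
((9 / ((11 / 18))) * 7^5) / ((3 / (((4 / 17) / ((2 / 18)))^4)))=1524382530048 / 918731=1659226.18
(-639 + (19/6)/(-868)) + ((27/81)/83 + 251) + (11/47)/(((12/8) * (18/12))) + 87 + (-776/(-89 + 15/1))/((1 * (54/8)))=-2025157953691/6765363864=-299.34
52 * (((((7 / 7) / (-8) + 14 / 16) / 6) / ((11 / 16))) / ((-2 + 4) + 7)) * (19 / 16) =247 / 198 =1.25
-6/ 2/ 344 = -3/ 344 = -0.01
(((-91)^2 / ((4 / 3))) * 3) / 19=74529 / 76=980.64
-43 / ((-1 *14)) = 43 / 14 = 3.07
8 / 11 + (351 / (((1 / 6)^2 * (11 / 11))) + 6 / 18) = 417023 / 33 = 12637.06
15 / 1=15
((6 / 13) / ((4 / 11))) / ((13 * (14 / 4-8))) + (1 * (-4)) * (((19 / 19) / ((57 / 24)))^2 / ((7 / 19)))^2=-8501267 / 8968323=-0.95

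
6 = 6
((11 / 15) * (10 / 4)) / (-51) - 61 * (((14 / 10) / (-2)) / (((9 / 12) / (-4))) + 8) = -1095127 / 1530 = -715.77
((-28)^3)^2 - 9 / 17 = 8192135159 / 17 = 481890303.47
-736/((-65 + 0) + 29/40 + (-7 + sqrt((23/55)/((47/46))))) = 5416960 * sqrt(5170)/4201941357 + 43393588480/4201941357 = 10.42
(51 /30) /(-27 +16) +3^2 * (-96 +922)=7433.85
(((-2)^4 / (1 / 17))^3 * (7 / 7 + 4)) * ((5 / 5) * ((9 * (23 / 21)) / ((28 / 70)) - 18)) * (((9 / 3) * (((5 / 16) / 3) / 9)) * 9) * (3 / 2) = 2193163200 / 7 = 313309028.57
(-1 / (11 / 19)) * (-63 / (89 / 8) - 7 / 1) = 21413 / 979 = 21.87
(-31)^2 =961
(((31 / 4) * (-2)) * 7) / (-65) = 1.67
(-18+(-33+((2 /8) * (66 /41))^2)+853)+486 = 8661601 /6724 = 1288.16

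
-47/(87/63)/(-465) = 329/4495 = 0.07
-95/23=-4.13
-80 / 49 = -1.63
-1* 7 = -7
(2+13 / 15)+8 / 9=169 / 45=3.76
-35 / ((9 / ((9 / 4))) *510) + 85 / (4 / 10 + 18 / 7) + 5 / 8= 29.21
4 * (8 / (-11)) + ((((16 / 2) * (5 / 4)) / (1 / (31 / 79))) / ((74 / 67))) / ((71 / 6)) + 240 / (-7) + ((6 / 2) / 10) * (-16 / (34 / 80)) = -48.19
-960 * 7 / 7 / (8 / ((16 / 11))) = -1920 / 11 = -174.55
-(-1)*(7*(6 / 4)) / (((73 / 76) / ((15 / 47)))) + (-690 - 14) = -700.51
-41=-41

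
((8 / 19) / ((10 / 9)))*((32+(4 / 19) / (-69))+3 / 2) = 526974 / 41515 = 12.69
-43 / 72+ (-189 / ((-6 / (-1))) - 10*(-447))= 319529 / 72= 4437.90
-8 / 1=-8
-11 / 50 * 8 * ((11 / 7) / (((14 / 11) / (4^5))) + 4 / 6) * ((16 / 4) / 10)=-16363952 / 18375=-890.56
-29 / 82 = -0.35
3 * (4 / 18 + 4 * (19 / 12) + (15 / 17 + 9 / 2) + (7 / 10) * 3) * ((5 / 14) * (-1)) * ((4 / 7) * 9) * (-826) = 7603212 / 119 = 63892.54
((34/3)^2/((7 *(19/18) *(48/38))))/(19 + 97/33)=0.63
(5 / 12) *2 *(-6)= -5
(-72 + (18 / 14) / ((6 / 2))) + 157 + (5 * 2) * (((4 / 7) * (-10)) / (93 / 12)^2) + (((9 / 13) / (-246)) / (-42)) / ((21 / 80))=6360754874 / 75295311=84.48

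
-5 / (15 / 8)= -2.67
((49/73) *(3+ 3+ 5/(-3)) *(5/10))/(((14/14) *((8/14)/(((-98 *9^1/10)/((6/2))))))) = -218491/2920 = -74.83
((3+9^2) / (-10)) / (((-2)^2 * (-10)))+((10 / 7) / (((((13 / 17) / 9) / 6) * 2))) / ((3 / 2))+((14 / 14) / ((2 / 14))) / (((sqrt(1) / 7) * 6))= 42.00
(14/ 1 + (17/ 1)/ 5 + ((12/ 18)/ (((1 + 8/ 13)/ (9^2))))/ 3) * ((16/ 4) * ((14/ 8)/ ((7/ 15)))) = 2997/ 7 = 428.14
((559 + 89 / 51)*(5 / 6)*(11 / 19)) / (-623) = -786445 / 1811061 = -0.43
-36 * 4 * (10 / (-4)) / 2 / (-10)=-18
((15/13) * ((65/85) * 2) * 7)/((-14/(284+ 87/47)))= -201525/799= -252.22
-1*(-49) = 49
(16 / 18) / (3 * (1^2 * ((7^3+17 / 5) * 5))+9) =8 / 46845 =0.00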